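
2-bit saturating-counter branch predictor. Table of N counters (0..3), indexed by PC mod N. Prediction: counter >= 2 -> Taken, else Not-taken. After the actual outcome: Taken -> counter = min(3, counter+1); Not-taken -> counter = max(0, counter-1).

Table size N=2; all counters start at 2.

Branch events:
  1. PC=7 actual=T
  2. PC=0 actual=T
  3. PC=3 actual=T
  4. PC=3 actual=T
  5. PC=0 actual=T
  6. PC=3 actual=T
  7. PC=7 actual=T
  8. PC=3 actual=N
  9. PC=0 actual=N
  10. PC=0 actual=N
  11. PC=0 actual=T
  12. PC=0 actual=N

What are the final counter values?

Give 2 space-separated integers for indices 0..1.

Answer: 1 2

Derivation:
Ev 1: PC=7 idx=1 pred=T actual=T -> ctr[1]=3
Ev 2: PC=0 idx=0 pred=T actual=T -> ctr[0]=3
Ev 3: PC=3 idx=1 pred=T actual=T -> ctr[1]=3
Ev 4: PC=3 idx=1 pred=T actual=T -> ctr[1]=3
Ev 5: PC=0 idx=0 pred=T actual=T -> ctr[0]=3
Ev 6: PC=3 idx=1 pred=T actual=T -> ctr[1]=3
Ev 7: PC=7 idx=1 pred=T actual=T -> ctr[1]=3
Ev 8: PC=3 idx=1 pred=T actual=N -> ctr[1]=2
Ev 9: PC=0 idx=0 pred=T actual=N -> ctr[0]=2
Ev 10: PC=0 idx=0 pred=T actual=N -> ctr[0]=1
Ev 11: PC=0 idx=0 pred=N actual=T -> ctr[0]=2
Ev 12: PC=0 idx=0 pred=T actual=N -> ctr[0]=1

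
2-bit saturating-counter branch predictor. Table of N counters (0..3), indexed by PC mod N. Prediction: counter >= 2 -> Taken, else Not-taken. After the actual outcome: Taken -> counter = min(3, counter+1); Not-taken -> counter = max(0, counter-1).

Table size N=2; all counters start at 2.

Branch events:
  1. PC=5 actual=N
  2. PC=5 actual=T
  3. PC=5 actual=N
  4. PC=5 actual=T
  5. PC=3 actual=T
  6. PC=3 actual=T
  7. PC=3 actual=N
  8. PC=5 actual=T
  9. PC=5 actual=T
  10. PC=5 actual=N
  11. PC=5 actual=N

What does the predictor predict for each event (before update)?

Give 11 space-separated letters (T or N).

Answer: T N T N T T T T T T T

Derivation:
Ev 1: PC=5 idx=1 pred=T actual=N -> ctr[1]=1
Ev 2: PC=5 idx=1 pred=N actual=T -> ctr[1]=2
Ev 3: PC=5 idx=1 pred=T actual=N -> ctr[1]=1
Ev 4: PC=5 idx=1 pred=N actual=T -> ctr[1]=2
Ev 5: PC=3 idx=1 pred=T actual=T -> ctr[1]=3
Ev 6: PC=3 idx=1 pred=T actual=T -> ctr[1]=3
Ev 7: PC=3 idx=1 pred=T actual=N -> ctr[1]=2
Ev 8: PC=5 idx=1 pred=T actual=T -> ctr[1]=3
Ev 9: PC=5 idx=1 pred=T actual=T -> ctr[1]=3
Ev 10: PC=5 idx=1 pred=T actual=N -> ctr[1]=2
Ev 11: PC=5 idx=1 pred=T actual=N -> ctr[1]=1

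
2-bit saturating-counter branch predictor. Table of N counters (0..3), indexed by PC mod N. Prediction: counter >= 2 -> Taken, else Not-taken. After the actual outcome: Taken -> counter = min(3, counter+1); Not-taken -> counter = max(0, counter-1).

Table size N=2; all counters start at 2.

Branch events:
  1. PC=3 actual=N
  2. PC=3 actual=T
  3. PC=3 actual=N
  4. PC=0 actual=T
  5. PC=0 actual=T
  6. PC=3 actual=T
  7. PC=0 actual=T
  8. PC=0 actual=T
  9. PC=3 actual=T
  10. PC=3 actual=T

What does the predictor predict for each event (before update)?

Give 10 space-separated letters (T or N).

Ev 1: PC=3 idx=1 pred=T actual=N -> ctr[1]=1
Ev 2: PC=3 idx=1 pred=N actual=T -> ctr[1]=2
Ev 3: PC=3 idx=1 pred=T actual=N -> ctr[1]=1
Ev 4: PC=0 idx=0 pred=T actual=T -> ctr[0]=3
Ev 5: PC=0 idx=0 pred=T actual=T -> ctr[0]=3
Ev 6: PC=3 idx=1 pred=N actual=T -> ctr[1]=2
Ev 7: PC=0 idx=0 pred=T actual=T -> ctr[0]=3
Ev 8: PC=0 idx=0 pred=T actual=T -> ctr[0]=3
Ev 9: PC=3 idx=1 pred=T actual=T -> ctr[1]=3
Ev 10: PC=3 idx=1 pred=T actual=T -> ctr[1]=3

Answer: T N T T T N T T T T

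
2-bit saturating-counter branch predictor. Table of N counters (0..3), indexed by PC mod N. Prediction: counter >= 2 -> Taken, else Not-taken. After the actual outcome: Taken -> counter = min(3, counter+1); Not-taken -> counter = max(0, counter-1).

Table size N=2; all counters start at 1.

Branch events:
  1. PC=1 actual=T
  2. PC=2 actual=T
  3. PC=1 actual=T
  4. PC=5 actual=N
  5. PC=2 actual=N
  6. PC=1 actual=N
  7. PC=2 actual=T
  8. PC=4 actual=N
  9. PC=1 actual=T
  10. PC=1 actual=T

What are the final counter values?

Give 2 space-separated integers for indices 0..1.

Ev 1: PC=1 idx=1 pred=N actual=T -> ctr[1]=2
Ev 2: PC=2 idx=0 pred=N actual=T -> ctr[0]=2
Ev 3: PC=1 idx=1 pred=T actual=T -> ctr[1]=3
Ev 4: PC=5 idx=1 pred=T actual=N -> ctr[1]=2
Ev 5: PC=2 idx=0 pred=T actual=N -> ctr[0]=1
Ev 6: PC=1 idx=1 pred=T actual=N -> ctr[1]=1
Ev 7: PC=2 idx=0 pred=N actual=T -> ctr[0]=2
Ev 8: PC=4 idx=0 pred=T actual=N -> ctr[0]=1
Ev 9: PC=1 idx=1 pred=N actual=T -> ctr[1]=2
Ev 10: PC=1 idx=1 pred=T actual=T -> ctr[1]=3

Answer: 1 3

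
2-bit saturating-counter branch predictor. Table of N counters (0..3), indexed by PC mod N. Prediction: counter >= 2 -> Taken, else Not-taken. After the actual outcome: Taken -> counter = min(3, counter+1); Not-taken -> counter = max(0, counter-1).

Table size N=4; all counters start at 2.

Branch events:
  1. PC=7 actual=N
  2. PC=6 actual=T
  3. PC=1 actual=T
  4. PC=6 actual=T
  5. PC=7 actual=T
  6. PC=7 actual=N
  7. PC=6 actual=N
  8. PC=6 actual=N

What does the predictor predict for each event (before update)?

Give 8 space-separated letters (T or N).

Answer: T T T T N T T T

Derivation:
Ev 1: PC=7 idx=3 pred=T actual=N -> ctr[3]=1
Ev 2: PC=6 idx=2 pred=T actual=T -> ctr[2]=3
Ev 3: PC=1 idx=1 pred=T actual=T -> ctr[1]=3
Ev 4: PC=6 idx=2 pred=T actual=T -> ctr[2]=3
Ev 5: PC=7 idx=3 pred=N actual=T -> ctr[3]=2
Ev 6: PC=7 idx=3 pred=T actual=N -> ctr[3]=1
Ev 7: PC=6 idx=2 pred=T actual=N -> ctr[2]=2
Ev 8: PC=6 idx=2 pred=T actual=N -> ctr[2]=1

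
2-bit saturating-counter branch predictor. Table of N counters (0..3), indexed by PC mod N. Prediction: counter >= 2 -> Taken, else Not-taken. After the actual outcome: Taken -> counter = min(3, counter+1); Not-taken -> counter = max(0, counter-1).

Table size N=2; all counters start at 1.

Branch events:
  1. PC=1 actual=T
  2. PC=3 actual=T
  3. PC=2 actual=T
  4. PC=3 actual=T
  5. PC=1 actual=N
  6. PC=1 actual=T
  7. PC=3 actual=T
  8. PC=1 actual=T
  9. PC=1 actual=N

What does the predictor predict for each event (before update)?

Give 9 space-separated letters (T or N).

Answer: N T N T T T T T T

Derivation:
Ev 1: PC=1 idx=1 pred=N actual=T -> ctr[1]=2
Ev 2: PC=3 idx=1 pred=T actual=T -> ctr[1]=3
Ev 3: PC=2 idx=0 pred=N actual=T -> ctr[0]=2
Ev 4: PC=3 idx=1 pred=T actual=T -> ctr[1]=3
Ev 5: PC=1 idx=1 pred=T actual=N -> ctr[1]=2
Ev 6: PC=1 idx=1 pred=T actual=T -> ctr[1]=3
Ev 7: PC=3 idx=1 pred=T actual=T -> ctr[1]=3
Ev 8: PC=1 idx=1 pred=T actual=T -> ctr[1]=3
Ev 9: PC=1 idx=1 pred=T actual=N -> ctr[1]=2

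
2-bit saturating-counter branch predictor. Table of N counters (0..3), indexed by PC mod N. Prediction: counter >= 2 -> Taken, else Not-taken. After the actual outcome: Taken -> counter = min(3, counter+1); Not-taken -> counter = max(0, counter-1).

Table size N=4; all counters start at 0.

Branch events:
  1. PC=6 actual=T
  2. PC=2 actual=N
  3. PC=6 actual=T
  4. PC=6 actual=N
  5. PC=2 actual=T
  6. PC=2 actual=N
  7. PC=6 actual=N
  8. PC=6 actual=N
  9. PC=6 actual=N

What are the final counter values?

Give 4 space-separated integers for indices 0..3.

Answer: 0 0 0 0

Derivation:
Ev 1: PC=6 idx=2 pred=N actual=T -> ctr[2]=1
Ev 2: PC=2 idx=2 pred=N actual=N -> ctr[2]=0
Ev 3: PC=6 idx=2 pred=N actual=T -> ctr[2]=1
Ev 4: PC=6 idx=2 pred=N actual=N -> ctr[2]=0
Ev 5: PC=2 idx=2 pred=N actual=T -> ctr[2]=1
Ev 6: PC=2 idx=2 pred=N actual=N -> ctr[2]=0
Ev 7: PC=6 idx=2 pred=N actual=N -> ctr[2]=0
Ev 8: PC=6 idx=2 pred=N actual=N -> ctr[2]=0
Ev 9: PC=6 idx=2 pred=N actual=N -> ctr[2]=0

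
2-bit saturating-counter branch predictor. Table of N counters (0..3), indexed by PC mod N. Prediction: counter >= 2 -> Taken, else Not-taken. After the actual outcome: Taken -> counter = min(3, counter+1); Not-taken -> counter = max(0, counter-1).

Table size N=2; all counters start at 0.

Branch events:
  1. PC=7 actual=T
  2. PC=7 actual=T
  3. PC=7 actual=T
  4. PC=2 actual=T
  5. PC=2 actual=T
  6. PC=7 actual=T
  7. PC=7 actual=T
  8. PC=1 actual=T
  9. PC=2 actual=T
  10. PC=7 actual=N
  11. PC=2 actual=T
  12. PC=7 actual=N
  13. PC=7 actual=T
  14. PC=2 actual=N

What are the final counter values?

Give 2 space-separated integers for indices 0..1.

Answer: 2 2

Derivation:
Ev 1: PC=7 idx=1 pred=N actual=T -> ctr[1]=1
Ev 2: PC=7 idx=1 pred=N actual=T -> ctr[1]=2
Ev 3: PC=7 idx=1 pred=T actual=T -> ctr[1]=3
Ev 4: PC=2 idx=0 pred=N actual=T -> ctr[0]=1
Ev 5: PC=2 idx=0 pred=N actual=T -> ctr[0]=2
Ev 6: PC=7 idx=1 pred=T actual=T -> ctr[1]=3
Ev 7: PC=7 idx=1 pred=T actual=T -> ctr[1]=3
Ev 8: PC=1 idx=1 pred=T actual=T -> ctr[1]=3
Ev 9: PC=2 idx=0 pred=T actual=T -> ctr[0]=3
Ev 10: PC=7 idx=1 pred=T actual=N -> ctr[1]=2
Ev 11: PC=2 idx=0 pred=T actual=T -> ctr[0]=3
Ev 12: PC=7 idx=1 pred=T actual=N -> ctr[1]=1
Ev 13: PC=7 idx=1 pred=N actual=T -> ctr[1]=2
Ev 14: PC=2 idx=0 pred=T actual=N -> ctr[0]=2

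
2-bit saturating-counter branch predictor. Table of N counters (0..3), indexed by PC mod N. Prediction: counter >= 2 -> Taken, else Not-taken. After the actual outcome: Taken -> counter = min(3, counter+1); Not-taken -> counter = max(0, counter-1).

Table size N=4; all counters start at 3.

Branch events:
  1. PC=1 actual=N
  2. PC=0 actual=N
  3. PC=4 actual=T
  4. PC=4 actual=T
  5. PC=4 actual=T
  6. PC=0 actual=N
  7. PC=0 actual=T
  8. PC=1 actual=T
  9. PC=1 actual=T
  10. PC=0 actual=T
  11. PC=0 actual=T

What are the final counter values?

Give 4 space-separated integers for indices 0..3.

Ev 1: PC=1 idx=1 pred=T actual=N -> ctr[1]=2
Ev 2: PC=0 idx=0 pred=T actual=N -> ctr[0]=2
Ev 3: PC=4 idx=0 pred=T actual=T -> ctr[0]=3
Ev 4: PC=4 idx=0 pred=T actual=T -> ctr[0]=3
Ev 5: PC=4 idx=0 pred=T actual=T -> ctr[0]=3
Ev 6: PC=0 idx=0 pred=T actual=N -> ctr[0]=2
Ev 7: PC=0 idx=0 pred=T actual=T -> ctr[0]=3
Ev 8: PC=1 idx=1 pred=T actual=T -> ctr[1]=3
Ev 9: PC=1 idx=1 pred=T actual=T -> ctr[1]=3
Ev 10: PC=0 idx=0 pred=T actual=T -> ctr[0]=3
Ev 11: PC=0 idx=0 pred=T actual=T -> ctr[0]=3

Answer: 3 3 3 3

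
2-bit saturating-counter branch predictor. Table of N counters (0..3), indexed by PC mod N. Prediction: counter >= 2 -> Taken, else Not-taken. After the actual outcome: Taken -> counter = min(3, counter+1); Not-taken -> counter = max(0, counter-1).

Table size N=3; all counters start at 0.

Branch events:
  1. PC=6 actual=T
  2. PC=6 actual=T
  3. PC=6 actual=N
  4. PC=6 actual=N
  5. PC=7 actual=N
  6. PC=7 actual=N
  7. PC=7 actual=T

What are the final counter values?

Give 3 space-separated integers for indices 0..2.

Ev 1: PC=6 idx=0 pred=N actual=T -> ctr[0]=1
Ev 2: PC=6 idx=0 pred=N actual=T -> ctr[0]=2
Ev 3: PC=6 idx=0 pred=T actual=N -> ctr[0]=1
Ev 4: PC=6 idx=0 pred=N actual=N -> ctr[0]=0
Ev 5: PC=7 idx=1 pred=N actual=N -> ctr[1]=0
Ev 6: PC=7 idx=1 pred=N actual=N -> ctr[1]=0
Ev 7: PC=7 idx=1 pred=N actual=T -> ctr[1]=1

Answer: 0 1 0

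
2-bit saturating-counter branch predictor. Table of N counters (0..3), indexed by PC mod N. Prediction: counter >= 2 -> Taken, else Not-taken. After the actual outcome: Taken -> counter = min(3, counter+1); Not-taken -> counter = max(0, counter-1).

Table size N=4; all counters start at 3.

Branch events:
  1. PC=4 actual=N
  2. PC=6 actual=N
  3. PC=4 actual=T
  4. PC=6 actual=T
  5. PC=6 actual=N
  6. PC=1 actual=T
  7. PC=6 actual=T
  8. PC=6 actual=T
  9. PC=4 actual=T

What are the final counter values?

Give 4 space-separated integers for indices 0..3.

Ev 1: PC=4 idx=0 pred=T actual=N -> ctr[0]=2
Ev 2: PC=6 idx=2 pred=T actual=N -> ctr[2]=2
Ev 3: PC=4 idx=0 pred=T actual=T -> ctr[0]=3
Ev 4: PC=6 idx=2 pred=T actual=T -> ctr[2]=3
Ev 5: PC=6 idx=2 pred=T actual=N -> ctr[2]=2
Ev 6: PC=1 idx=1 pred=T actual=T -> ctr[1]=3
Ev 7: PC=6 idx=2 pred=T actual=T -> ctr[2]=3
Ev 8: PC=6 idx=2 pred=T actual=T -> ctr[2]=3
Ev 9: PC=4 idx=0 pred=T actual=T -> ctr[0]=3

Answer: 3 3 3 3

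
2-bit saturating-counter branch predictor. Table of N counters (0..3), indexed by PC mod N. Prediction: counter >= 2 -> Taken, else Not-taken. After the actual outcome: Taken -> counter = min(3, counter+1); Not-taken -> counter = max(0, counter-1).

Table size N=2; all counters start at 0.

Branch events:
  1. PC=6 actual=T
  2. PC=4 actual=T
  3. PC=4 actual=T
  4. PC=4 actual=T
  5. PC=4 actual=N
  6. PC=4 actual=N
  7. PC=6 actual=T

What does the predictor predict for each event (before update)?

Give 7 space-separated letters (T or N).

Ev 1: PC=6 idx=0 pred=N actual=T -> ctr[0]=1
Ev 2: PC=4 idx=0 pred=N actual=T -> ctr[0]=2
Ev 3: PC=4 idx=0 pred=T actual=T -> ctr[0]=3
Ev 4: PC=4 idx=0 pred=T actual=T -> ctr[0]=3
Ev 5: PC=4 idx=0 pred=T actual=N -> ctr[0]=2
Ev 6: PC=4 idx=0 pred=T actual=N -> ctr[0]=1
Ev 7: PC=6 idx=0 pred=N actual=T -> ctr[0]=2

Answer: N N T T T T N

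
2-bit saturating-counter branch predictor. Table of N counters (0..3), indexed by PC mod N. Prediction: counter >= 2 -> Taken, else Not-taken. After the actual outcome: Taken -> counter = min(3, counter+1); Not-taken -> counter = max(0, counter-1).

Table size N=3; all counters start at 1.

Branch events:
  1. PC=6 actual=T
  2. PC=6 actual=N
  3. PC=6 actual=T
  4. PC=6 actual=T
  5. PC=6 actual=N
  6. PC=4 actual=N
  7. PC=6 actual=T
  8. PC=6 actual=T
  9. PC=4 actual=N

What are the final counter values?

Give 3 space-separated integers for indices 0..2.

Answer: 3 0 1

Derivation:
Ev 1: PC=6 idx=0 pred=N actual=T -> ctr[0]=2
Ev 2: PC=6 idx=0 pred=T actual=N -> ctr[0]=1
Ev 3: PC=6 idx=0 pred=N actual=T -> ctr[0]=2
Ev 4: PC=6 idx=0 pred=T actual=T -> ctr[0]=3
Ev 5: PC=6 idx=0 pred=T actual=N -> ctr[0]=2
Ev 6: PC=4 idx=1 pred=N actual=N -> ctr[1]=0
Ev 7: PC=6 idx=0 pred=T actual=T -> ctr[0]=3
Ev 8: PC=6 idx=0 pred=T actual=T -> ctr[0]=3
Ev 9: PC=4 idx=1 pred=N actual=N -> ctr[1]=0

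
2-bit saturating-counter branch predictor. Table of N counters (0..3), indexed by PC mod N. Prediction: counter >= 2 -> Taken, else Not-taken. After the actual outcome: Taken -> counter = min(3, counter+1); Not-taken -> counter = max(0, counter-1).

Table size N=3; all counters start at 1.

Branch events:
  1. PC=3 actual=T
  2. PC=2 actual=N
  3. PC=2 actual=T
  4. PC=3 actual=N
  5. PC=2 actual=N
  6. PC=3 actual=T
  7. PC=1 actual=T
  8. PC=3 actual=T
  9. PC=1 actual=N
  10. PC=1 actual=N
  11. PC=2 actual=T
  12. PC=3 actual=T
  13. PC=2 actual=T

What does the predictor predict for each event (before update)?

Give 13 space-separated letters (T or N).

Answer: N N N T N N N T T N N T N

Derivation:
Ev 1: PC=3 idx=0 pred=N actual=T -> ctr[0]=2
Ev 2: PC=2 idx=2 pred=N actual=N -> ctr[2]=0
Ev 3: PC=2 idx=2 pred=N actual=T -> ctr[2]=1
Ev 4: PC=3 idx=0 pred=T actual=N -> ctr[0]=1
Ev 5: PC=2 idx=2 pred=N actual=N -> ctr[2]=0
Ev 6: PC=3 idx=0 pred=N actual=T -> ctr[0]=2
Ev 7: PC=1 idx=1 pred=N actual=T -> ctr[1]=2
Ev 8: PC=3 idx=0 pred=T actual=T -> ctr[0]=3
Ev 9: PC=1 idx=1 pred=T actual=N -> ctr[1]=1
Ev 10: PC=1 idx=1 pred=N actual=N -> ctr[1]=0
Ev 11: PC=2 idx=2 pred=N actual=T -> ctr[2]=1
Ev 12: PC=3 idx=0 pred=T actual=T -> ctr[0]=3
Ev 13: PC=2 idx=2 pred=N actual=T -> ctr[2]=2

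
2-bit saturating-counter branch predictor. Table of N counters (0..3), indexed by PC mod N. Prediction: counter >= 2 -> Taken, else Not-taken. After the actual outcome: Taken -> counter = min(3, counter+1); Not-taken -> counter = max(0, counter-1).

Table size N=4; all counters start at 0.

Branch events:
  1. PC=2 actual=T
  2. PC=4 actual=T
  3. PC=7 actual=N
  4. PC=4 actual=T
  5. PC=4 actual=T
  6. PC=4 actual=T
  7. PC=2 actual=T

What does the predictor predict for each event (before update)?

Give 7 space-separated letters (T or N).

Answer: N N N N T T N

Derivation:
Ev 1: PC=2 idx=2 pred=N actual=T -> ctr[2]=1
Ev 2: PC=4 idx=0 pred=N actual=T -> ctr[0]=1
Ev 3: PC=7 idx=3 pred=N actual=N -> ctr[3]=0
Ev 4: PC=4 idx=0 pred=N actual=T -> ctr[0]=2
Ev 5: PC=4 idx=0 pred=T actual=T -> ctr[0]=3
Ev 6: PC=4 idx=0 pred=T actual=T -> ctr[0]=3
Ev 7: PC=2 idx=2 pred=N actual=T -> ctr[2]=2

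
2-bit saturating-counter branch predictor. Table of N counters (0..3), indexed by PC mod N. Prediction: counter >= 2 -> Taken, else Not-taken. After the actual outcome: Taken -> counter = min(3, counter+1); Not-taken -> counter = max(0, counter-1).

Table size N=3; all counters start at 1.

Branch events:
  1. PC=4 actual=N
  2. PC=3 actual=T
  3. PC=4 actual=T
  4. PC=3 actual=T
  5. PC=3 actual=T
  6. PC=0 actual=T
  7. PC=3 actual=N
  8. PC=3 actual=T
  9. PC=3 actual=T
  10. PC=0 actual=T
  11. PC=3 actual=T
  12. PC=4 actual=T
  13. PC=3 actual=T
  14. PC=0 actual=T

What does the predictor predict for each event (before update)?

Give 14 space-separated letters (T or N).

Ev 1: PC=4 idx=1 pred=N actual=N -> ctr[1]=0
Ev 2: PC=3 idx=0 pred=N actual=T -> ctr[0]=2
Ev 3: PC=4 idx=1 pred=N actual=T -> ctr[1]=1
Ev 4: PC=3 idx=0 pred=T actual=T -> ctr[0]=3
Ev 5: PC=3 idx=0 pred=T actual=T -> ctr[0]=3
Ev 6: PC=0 idx=0 pred=T actual=T -> ctr[0]=3
Ev 7: PC=3 idx=0 pred=T actual=N -> ctr[0]=2
Ev 8: PC=3 idx=0 pred=T actual=T -> ctr[0]=3
Ev 9: PC=3 idx=0 pred=T actual=T -> ctr[0]=3
Ev 10: PC=0 idx=0 pred=T actual=T -> ctr[0]=3
Ev 11: PC=3 idx=0 pred=T actual=T -> ctr[0]=3
Ev 12: PC=4 idx=1 pred=N actual=T -> ctr[1]=2
Ev 13: PC=3 idx=0 pred=T actual=T -> ctr[0]=3
Ev 14: PC=0 idx=0 pred=T actual=T -> ctr[0]=3

Answer: N N N T T T T T T T T N T T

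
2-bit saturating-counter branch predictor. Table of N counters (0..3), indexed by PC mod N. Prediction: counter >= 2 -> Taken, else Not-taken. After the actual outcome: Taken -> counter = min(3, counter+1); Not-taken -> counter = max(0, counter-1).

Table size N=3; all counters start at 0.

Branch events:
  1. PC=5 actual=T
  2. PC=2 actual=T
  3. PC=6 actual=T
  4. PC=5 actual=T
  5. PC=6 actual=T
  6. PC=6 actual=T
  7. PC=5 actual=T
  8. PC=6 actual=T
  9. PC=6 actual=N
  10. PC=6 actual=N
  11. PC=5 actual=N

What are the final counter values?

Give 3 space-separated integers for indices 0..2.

Answer: 1 0 2

Derivation:
Ev 1: PC=5 idx=2 pred=N actual=T -> ctr[2]=1
Ev 2: PC=2 idx=2 pred=N actual=T -> ctr[2]=2
Ev 3: PC=6 idx=0 pred=N actual=T -> ctr[0]=1
Ev 4: PC=5 idx=2 pred=T actual=T -> ctr[2]=3
Ev 5: PC=6 idx=0 pred=N actual=T -> ctr[0]=2
Ev 6: PC=6 idx=0 pred=T actual=T -> ctr[0]=3
Ev 7: PC=5 idx=2 pred=T actual=T -> ctr[2]=3
Ev 8: PC=6 idx=0 pred=T actual=T -> ctr[0]=3
Ev 9: PC=6 idx=0 pred=T actual=N -> ctr[0]=2
Ev 10: PC=6 idx=0 pred=T actual=N -> ctr[0]=1
Ev 11: PC=5 idx=2 pred=T actual=N -> ctr[2]=2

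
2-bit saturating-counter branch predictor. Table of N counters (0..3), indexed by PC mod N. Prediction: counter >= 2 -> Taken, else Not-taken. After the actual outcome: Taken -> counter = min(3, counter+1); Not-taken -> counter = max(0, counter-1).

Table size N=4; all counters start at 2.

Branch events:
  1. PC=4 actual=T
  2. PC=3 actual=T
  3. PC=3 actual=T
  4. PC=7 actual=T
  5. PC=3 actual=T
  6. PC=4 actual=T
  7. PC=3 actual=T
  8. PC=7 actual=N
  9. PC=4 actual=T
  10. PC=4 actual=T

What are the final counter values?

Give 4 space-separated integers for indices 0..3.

Ev 1: PC=4 idx=0 pred=T actual=T -> ctr[0]=3
Ev 2: PC=3 idx=3 pred=T actual=T -> ctr[3]=3
Ev 3: PC=3 idx=3 pred=T actual=T -> ctr[3]=3
Ev 4: PC=7 idx=3 pred=T actual=T -> ctr[3]=3
Ev 5: PC=3 idx=3 pred=T actual=T -> ctr[3]=3
Ev 6: PC=4 idx=0 pred=T actual=T -> ctr[0]=3
Ev 7: PC=3 idx=3 pred=T actual=T -> ctr[3]=3
Ev 8: PC=7 idx=3 pred=T actual=N -> ctr[3]=2
Ev 9: PC=4 idx=0 pred=T actual=T -> ctr[0]=3
Ev 10: PC=4 idx=0 pred=T actual=T -> ctr[0]=3

Answer: 3 2 2 2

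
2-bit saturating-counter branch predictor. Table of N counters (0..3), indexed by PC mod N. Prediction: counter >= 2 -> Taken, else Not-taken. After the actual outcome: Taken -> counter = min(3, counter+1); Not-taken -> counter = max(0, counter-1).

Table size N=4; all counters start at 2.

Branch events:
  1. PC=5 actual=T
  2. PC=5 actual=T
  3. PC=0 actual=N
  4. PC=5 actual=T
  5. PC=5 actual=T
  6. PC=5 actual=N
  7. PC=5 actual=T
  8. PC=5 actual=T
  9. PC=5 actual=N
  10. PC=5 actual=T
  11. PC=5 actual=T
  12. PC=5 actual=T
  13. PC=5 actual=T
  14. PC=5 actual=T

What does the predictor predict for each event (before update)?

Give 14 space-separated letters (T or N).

Ev 1: PC=5 idx=1 pred=T actual=T -> ctr[1]=3
Ev 2: PC=5 idx=1 pred=T actual=T -> ctr[1]=3
Ev 3: PC=0 idx=0 pred=T actual=N -> ctr[0]=1
Ev 4: PC=5 idx=1 pred=T actual=T -> ctr[1]=3
Ev 5: PC=5 idx=1 pred=T actual=T -> ctr[1]=3
Ev 6: PC=5 idx=1 pred=T actual=N -> ctr[1]=2
Ev 7: PC=5 idx=1 pred=T actual=T -> ctr[1]=3
Ev 8: PC=5 idx=1 pred=T actual=T -> ctr[1]=3
Ev 9: PC=5 idx=1 pred=T actual=N -> ctr[1]=2
Ev 10: PC=5 idx=1 pred=T actual=T -> ctr[1]=3
Ev 11: PC=5 idx=1 pred=T actual=T -> ctr[1]=3
Ev 12: PC=5 idx=1 pred=T actual=T -> ctr[1]=3
Ev 13: PC=5 idx=1 pred=T actual=T -> ctr[1]=3
Ev 14: PC=5 idx=1 pred=T actual=T -> ctr[1]=3

Answer: T T T T T T T T T T T T T T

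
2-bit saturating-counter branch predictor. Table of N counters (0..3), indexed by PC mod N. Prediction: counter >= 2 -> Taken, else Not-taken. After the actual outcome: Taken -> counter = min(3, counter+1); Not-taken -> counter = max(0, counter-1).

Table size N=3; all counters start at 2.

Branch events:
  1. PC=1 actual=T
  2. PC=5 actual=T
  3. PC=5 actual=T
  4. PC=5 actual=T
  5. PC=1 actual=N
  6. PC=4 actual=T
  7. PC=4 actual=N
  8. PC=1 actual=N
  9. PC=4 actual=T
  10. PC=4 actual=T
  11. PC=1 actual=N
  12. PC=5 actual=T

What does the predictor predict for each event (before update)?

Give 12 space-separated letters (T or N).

Answer: T T T T T T T T N T T T

Derivation:
Ev 1: PC=1 idx=1 pred=T actual=T -> ctr[1]=3
Ev 2: PC=5 idx=2 pred=T actual=T -> ctr[2]=3
Ev 3: PC=5 idx=2 pred=T actual=T -> ctr[2]=3
Ev 4: PC=5 idx=2 pred=T actual=T -> ctr[2]=3
Ev 5: PC=1 idx=1 pred=T actual=N -> ctr[1]=2
Ev 6: PC=4 idx=1 pred=T actual=T -> ctr[1]=3
Ev 7: PC=4 idx=1 pred=T actual=N -> ctr[1]=2
Ev 8: PC=1 idx=1 pred=T actual=N -> ctr[1]=1
Ev 9: PC=4 idx=1 pred=N actual=T -> ctr[1]=2
Ev 10: PC=4 idx=1 pred=T actual=T -> ctr[1]=3
Ev 11: PC=1 idx=1 pred=T actual=N -> ctr[1]=2
Ev 12: PC=5 idx=2 pred=T actual=T -> ctr[2]=3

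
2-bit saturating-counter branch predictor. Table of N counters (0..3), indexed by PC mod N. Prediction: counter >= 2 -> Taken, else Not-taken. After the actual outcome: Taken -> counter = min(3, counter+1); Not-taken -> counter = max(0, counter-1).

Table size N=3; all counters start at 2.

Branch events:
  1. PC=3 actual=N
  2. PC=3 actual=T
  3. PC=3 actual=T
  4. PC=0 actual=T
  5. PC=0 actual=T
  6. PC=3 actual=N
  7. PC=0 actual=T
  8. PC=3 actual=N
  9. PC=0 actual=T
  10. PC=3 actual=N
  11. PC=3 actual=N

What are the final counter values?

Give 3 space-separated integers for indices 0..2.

Answer: 1 2 2

Derivation:
Ev 1: PC=3 idx=0 pred=T actual=N -> ctr[0]=1
Ev 2: PC=3 idx=0 pred=N actual=T -> ctr[0]=2
Ev 3: PC=3 idx=0 pred=T actual=T -> ctr[0]=3
Ev 4: PC=0 idx=0 pred=T actual=T -> ctr[0]=3
Ev 5: PC=0 idx=0 pred=T actual=T -> ctr[0]=3
Ev 6: PC=3 idx=0 pred=T actual=N -> ctr[0]=2
Ev 7: PC=0 idx=0 pred=T actual=T -> ctr[0]=3
Ev 8: PC=3 idx=0 pred=T actual=N -> ctr[0]=2
Ev 9: PC=0 idx=0 pred=T actual=T -> ctr[0]=3
Ev 10: PC=3 idx=0 pred=T actual=N -> ctr[0]=2
Ev 11: PC=3 idx=0 pred=T actual=N -> ctr[0]=1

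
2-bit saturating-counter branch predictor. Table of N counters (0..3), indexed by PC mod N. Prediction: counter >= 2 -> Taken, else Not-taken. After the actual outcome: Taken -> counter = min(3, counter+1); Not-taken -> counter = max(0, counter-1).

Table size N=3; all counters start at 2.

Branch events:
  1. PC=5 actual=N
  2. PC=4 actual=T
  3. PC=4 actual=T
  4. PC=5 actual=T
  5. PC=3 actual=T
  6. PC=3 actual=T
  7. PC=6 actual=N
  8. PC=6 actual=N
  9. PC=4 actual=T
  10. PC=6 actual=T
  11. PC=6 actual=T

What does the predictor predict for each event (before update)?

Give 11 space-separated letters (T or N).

Answer: T T T N T T T T T N T

Derivation:
Ev 1: PC=5 idx=2 pred=T actual=N -> ctr[2]=1
Ev 2: PC=4 idx=1 pred=T actual=T -> ctr[1]=3
Ev 3: PC=4 idx=1 pred=T actual=T -> ctr[1]=3
Ev 4: PC=5 idx=2 pred=N actual=T -> ctr[2]=2
Ev 5: PC=3 idx=0 pred=T actual=T -> ctr[0]=3
Ev 6: PC=3 idx=0 pred=T actual=T -> ctr[0]=3
Ev 7: PC=6 idx=0 pred=T actual=N -> ctr[0]=2
Ev 8: PC=6 idx=0 pred=T actual=N -> ctr[0]=1
Ev 9: PC=4 idx=1 pred=T actual=T -> ctr[1]=3
Ev 10: PC=6 idx=0 pred=N actual=T -> ctr[0]=2
Ev 11: PC=6 idx=0 pred=T actual=T -> ctr[0]=3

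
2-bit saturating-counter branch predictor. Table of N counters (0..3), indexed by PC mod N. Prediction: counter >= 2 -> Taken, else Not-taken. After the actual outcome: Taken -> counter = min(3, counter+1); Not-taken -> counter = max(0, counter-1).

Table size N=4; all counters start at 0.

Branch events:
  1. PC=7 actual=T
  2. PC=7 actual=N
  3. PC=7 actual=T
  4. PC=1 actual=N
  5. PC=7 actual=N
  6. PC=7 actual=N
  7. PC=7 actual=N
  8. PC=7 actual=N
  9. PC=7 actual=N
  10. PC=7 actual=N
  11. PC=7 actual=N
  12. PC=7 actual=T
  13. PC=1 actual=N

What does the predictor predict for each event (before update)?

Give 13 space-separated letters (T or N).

Ev 1: PC=7 idx=3 pred=N actual=T -> ctr[3]=1
Ev 2: PC=7 idx=3 pred=N actual=N -> ctr[3]=0
Ev 3: PC=7 idx=3 pred=N actual=T -> ctr[3]=1
Ev 4: PC=1 idx=1 pred=N actual=N -> ctr[1]=0
Ev 5: PC=7 idx=3 pred=N actual=N -> ctr[3]=0
Ev 6: PC=7 idx=3 pred=N actual=N -> ctr[3]=0
Ev 7: PC=7 idx=3 pred=N actual=N -> ctr[3]=0
Ev 8: PC=7 idx=3 pred=N actual=N -> ctr[3]=0
Ev 9: PC=7 idx=3 pred=N actual=N -> ctr[3]=0
Ev 10: PC=7 idx=3 pred=N actual=N -> ctr[3]=0
Ev 11: PC=7 idx=3 pred=N actual=N -> ctr[3]=0
Ev 12: PC=7 idx=3 pred=N actual=T -> ctr[3]=1
Ev 13: PC=1 idx=1 pred=N actual=N -> ctr[1]=0

Answer: N N N N N N N N N N N N N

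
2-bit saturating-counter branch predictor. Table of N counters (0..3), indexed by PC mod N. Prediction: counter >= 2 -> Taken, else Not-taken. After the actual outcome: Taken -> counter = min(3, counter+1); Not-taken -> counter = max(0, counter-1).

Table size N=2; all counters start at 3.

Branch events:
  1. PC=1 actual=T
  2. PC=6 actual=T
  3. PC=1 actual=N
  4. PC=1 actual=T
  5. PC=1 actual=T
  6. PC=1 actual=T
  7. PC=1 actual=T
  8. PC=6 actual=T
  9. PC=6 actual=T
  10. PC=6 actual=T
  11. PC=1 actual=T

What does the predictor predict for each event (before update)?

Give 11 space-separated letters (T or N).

Ev 1: PC=1 idx=1 pred=T actual=T -> ctr[1]=3
Ev 2: PC=6 idx=0 pred=T actual=T -> ctr[0]=3
Ev 3: PC=1 idx=1 pred=T actual=N -> ctr[1]=2
Ev 4: PC=1 idx=1 pred=T actual=T -> ctr[1]=3
Ev 5: PC=1 idx=1 pred=T actual=T -> ctr[1]=3
Ev 6: PC=1 idx=1 pred=T actual=T -> ctr[1]=3
Ev 7: PC=1 idx=1 pred=T actual=T -> ctr[1]=3
Ev 8: PC=6 idx=0 pred=T actual=T -> ctr[0]=3
Ev 9: PC=6 idx=0 pred=T actual=T -> ctr[0]=3
Ev 10: PC=6 idx=0 pred=T actual=T -> ctr[0]=3
Ev 11: PC=1 idx=1 pred=T actual=T -> ctr[1]=3

Answer: T T T T T T T T T T T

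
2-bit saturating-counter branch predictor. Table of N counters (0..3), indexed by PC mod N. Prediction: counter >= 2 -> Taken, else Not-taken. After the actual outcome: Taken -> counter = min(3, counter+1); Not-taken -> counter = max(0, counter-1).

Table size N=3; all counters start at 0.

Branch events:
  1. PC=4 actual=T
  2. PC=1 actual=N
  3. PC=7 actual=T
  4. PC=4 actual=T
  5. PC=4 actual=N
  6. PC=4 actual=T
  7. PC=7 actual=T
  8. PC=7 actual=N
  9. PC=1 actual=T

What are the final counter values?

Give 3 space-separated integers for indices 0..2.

Answer: 0 3 0

Derivation:
Ev 1: PC=4 idx=1 pred=N actual=T -> ctr[1]=1
Ev 2: PC=1 idx=1 pred=N actual=N -> ctr[1]=0
Ev 3: PC=7 idx=1 pred=N actual=T -> ctr[1]=1
Ev 4: PC=4 idx=1 pred=N actual=T -> ctr[1]=2
Ev 5: PC=4 idx=1 pred=T actual=N -> ctr[1]=1
Ev 6: PC=4 idx=1 pred=N actual=T -> ctr[1]=2
Ev 7: PC=7 idx=1 pred=T actual=T -> ctr[1]=3
Ev 8: PC=7 idx=1 pred=T actual=N -> ctr[1]=2
Ev 9: PC=1 idx=1 pred=T actual=T -> ctr[1]=3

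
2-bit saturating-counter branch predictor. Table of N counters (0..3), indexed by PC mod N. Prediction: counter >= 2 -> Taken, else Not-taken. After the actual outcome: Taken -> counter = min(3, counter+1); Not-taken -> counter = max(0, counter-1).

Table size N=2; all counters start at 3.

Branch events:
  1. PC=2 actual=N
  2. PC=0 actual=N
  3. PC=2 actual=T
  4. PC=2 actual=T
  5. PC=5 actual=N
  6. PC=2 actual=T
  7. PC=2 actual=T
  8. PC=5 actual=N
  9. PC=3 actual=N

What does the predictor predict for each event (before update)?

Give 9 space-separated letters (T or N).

Answer: T T N T T T T T N

Derivation:
Ev 1: PC=2 idx=0 pred=T actual=N -> ctr[0]=2
Ev 2: PC=0 idx=0 pred=T actual=N -> ctr[0]=1
Ev 3: PC=2 idx=0 pred=N actual=T -> ctr[0]=2
Ev 4: PC=2 idx=0 pred=T actual=T -> ctr[0]=3
Ev 5: PC=5 idx=1 pred=T actual=N -> ctr[1]=2
Ev 6: PC=2 idx=0 pred=T actual=T -> ctr[0]=3
Ev 7: PC=2 idx=0 pred=T actual=T -> ctr[0]=3
Ev 8: PC=5 idx=1 pred=T actual=N -> ctr[1]=1
Ev 9: PC=3 idx=1 pred=N actual=N -> ctr[1]=0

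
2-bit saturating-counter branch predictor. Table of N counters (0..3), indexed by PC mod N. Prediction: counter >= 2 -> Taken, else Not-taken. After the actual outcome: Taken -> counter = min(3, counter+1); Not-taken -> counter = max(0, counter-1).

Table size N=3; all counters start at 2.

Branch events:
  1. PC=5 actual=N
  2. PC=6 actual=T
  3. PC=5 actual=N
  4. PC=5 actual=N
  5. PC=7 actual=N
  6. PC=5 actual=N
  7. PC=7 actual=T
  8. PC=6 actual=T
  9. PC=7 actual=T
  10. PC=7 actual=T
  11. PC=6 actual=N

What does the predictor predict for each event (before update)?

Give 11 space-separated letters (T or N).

Answer: T T N N T N N T T T T

Derivation:
Ev 1: PC=5 idx=2 pred=T actual=N -> ctr[2]=1
Ev 2: PC=6 idx=0 pred=T actual=T -> ctr[0]=3
Ev 3: PC=5 idx=2 pred=N actual=N -> ctr[2]=0
Ev 4: PC=5 idx=2 pred=N actual=N -> ctr[2]=0
Ev 5: PC=7 idx=1 pred=T actual=N -> ctr[1]=1
Ev 6: PC=5 idx=2 pred=N actual=N -> ctr[2]=0
Ev 7: PC=7 idx=1 pred=N actual=T -> ctr[1]=2
Ev 8: PC=6 idx=0 pred=T actual=T -> ctr[0]=3
Ev 9: PC=7 idx=1 pred=T actual=T -> ctr[1]=3
Ev 10: PC=7 idx=1 pred=T actual=T -> ctr[1]=3
Ev 11: PC=6 idx=0 pred=T actual=N -> ctr[0]=2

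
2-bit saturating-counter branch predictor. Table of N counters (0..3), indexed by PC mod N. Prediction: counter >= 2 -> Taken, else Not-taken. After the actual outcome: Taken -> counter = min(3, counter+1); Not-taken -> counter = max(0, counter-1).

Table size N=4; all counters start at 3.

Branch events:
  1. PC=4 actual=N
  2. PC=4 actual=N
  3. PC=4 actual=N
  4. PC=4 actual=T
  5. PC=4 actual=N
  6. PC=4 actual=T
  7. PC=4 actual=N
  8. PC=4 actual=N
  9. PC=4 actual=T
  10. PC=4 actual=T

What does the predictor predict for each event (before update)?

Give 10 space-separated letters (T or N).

Answer: T T N N N N N N N N

Derivation:
Ev 1: PC=4 idx=0 pred=T actual=N -> ctr[0]=2
Ev 2: PC=4 idx=0 pred=T actual=N -> ctr[0]=1
Ev 3: PC=4 idx=0 pred=N actual=N -> ctr[0]=0
Ev 4: PC=4 idx=0 pred=N actual=T -> ctr[0]=1
Ev 5: PC=4 idx=0 pred=N actual=N -> ctr[0]=0
Ev 6: PC=4 idx=0 pred=N actual=T -> ctr[0]=1
Ev 7: PC=4 idx=0 pred=N actual=N -> ctr[0]=0
Ev 8: PC=4 idx=0 pred=N actual=N -> ctr[0]=0
Ev 9: PC=4 idx=0 pred=N actual=T -> ctr[0]=1
Ev 10: PC=4 idx=0 pred=N actual=T -> ctr[0]=2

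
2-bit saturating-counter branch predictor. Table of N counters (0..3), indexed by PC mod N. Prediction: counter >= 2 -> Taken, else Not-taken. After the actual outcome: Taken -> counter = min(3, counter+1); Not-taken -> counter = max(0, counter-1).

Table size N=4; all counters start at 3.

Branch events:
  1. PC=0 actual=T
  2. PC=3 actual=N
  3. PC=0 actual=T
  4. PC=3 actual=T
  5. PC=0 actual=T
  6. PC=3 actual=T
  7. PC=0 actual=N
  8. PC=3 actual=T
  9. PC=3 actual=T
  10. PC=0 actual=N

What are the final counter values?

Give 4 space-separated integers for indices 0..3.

Answer: 1 3 3 3

Derivation:
Ev 1: PC=0 idx=0 pred=T actual=T -> ctr[0]=3
Ev 2: PC=3 idx=3 pred=T actual=N -> ctr[3]=2
Ev 3: PC=0 idx=0 pred=T actual=T -> ctr[0]=3
Ev 4: PC=3 idx=3 pred=T actual=T -> ctr[3]=3
Ev 5: PC=0 idx=0 pred=T actual=T -> ctr[0]=3
Ev 6: PC=3 idx=3 pred=T actual=T -> ctr[3]=3
Ev 7: PC=0 idx=0 pred=T actual=N -> ctr[0]=2
Ev 8: PC=3 idx=3 pred=T actual=T -> ctr[3]=3
Ev 9: PC=3 idx=3 pred=T actual=T -> ctr[3]=3
Ev 10: PC=0 idx=0 pred=T actual=N -> ctr[0]=1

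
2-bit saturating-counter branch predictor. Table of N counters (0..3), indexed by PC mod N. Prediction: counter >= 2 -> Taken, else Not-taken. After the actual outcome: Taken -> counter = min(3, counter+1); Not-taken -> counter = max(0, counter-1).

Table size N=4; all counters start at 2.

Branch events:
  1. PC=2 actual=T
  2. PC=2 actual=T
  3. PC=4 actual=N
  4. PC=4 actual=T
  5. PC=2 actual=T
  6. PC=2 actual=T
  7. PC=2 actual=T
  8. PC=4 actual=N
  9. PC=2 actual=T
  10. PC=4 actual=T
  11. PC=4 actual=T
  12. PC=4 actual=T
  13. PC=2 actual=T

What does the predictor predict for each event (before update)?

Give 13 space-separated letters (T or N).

Ev 1: PC=2 idx=2 pred=T actual=T -> ctr[2]=3
Ev 2: PC=2 idx=2 pred=T actual=T -> ctr[2]=3
Ev 3: PC=4 idx=0 pred=T actual=N -> ctr[0]=1
Ev 4: PC=4 idx=0 pred=N actual=T -> ctr[0]=2
Ev 5: PC=2 idx=2 pred=T actual=T -> ctr[2]=3
Ev 6: PC=2 idx=2 pred=T actual=T -> ctr[2]=3
Ev 7: PC=2 idx=2 pred=T actual=T -> ctr[2]=3
Ev 8: PC=4 idx=0 pred=T actual=N -> ctr[0]=1
Ev 9: PC=2 idx=2 pred=T actual=T -> ctr[2]=3
Ev 10: PC=4 idx=0 pred=N actual=T -> ctr[0]=2
Ev 11: PC=4 idx=0 pred=T actual=T -> ctr[0]=3
Ev 12: PC=4 idx=0 pred=T actual=T -> ctr[0]=3
Ev 13: PC=2 idx=2 pred=T actual=T -> ctr[2]=3

Answer: T T T N T T T T T N T T T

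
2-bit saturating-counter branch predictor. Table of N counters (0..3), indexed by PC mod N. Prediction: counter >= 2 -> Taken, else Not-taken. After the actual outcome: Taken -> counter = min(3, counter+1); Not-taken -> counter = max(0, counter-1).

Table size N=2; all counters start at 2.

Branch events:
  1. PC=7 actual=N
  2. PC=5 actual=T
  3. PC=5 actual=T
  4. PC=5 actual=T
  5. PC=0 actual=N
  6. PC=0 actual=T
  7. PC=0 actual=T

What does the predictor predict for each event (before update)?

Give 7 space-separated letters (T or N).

Ev 1: PC=7 idx=1 pred=T actual=N -> ctr[1]=1
Ev 2: PC=5 idx=1 pred=N actual=T -> ctr[1]=2
Ev 3: PC=5 idx=1 pred=T actual=T -> ctr[1]=3
Ev 4: PC=5 idx=1 pred=T actual=T -> ctr[1]=3
Ev 5: PC=0 idx=0 pred=T actual=N -> ctr[0]=1
Ev 6: PC=0 idx=0 pred=N actual=T -> ctr[0]=2
Ev 7: PC=0 idx=0 pred=T actual=T -> ctr[0]=3

Answer: T N T T T N T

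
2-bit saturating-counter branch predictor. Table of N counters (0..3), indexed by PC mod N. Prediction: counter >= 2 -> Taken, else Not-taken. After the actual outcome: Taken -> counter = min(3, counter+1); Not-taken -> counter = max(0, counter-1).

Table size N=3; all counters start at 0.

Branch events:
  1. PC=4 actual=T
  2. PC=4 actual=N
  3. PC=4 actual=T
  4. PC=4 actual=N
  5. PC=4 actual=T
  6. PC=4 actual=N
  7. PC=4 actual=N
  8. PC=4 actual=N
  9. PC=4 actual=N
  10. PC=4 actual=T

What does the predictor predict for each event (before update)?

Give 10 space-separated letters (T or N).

Ev 1: PC=4 idx=1 pred=N actual=T -> ctr[1]=1
Ev 2: PC=4 idx=1 pred=N actual=N -> ctr[1]=0
Ev 3: PC=4 idx=1 pred=N actual=T -> ctr[1]=1
Ev 4: PC=4 idx=1 pred=N actual=N -> ctr[1]=0
Ev 5: PC=4 idx=1 pred=N actual=T -> ctr[1]=1
Ev 6: PC=4 idx=1 pred=N actual=N -> ctr[1]=0
Ev 7: PC=4 idx=1 pred=N actual=N -> ctr[1]=0
Ev 8: PC=4 idx=1 pred=N actual=N -> ctr[1]=0
Ev 9: PC=4 idx=1 pred=N actual=N -> ctr[1]=0
Ev 10: PC=4 idx=1 pred=N actual=T -> ctr[1]=1

Answer: N N N N N N N N N N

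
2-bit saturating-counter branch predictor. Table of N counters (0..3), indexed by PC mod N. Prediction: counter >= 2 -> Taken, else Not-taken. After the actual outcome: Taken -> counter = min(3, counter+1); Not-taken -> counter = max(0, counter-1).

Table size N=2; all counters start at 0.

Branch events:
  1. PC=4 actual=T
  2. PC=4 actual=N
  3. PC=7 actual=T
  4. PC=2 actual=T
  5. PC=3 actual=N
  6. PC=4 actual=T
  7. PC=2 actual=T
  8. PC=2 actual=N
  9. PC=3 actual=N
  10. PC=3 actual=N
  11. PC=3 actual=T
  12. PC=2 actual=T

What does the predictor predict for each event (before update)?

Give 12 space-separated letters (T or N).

Answer: N N N N N N T T N N N T

Derivation:
Ev 1: PC=4 idx=0 pred=N actual=T -> ctr[0]=1
Ev 2: PC=4 idx=0 pred=N actual=N -> ctr[0]=0
Ev 3: PC=7 idx=1 pred=N actual=T -> ctr[1]=1
Ev 4: PC=2 idx=0 pred=N actual=T -> ctr[0]=1
Ev 5: PC=3 idx=1 pred=N actual=N -> ctr[1]=0
Ev 6: PC=4 idx=0 pred=N actual=T -> ctr[0]=2
Ev 7: PC=2 idx=0 pred=T actual=T -> ctr[0]=3
Ev 8: PC=2 idx=0 pred=T actual=N -> ctr[0]=2
Ev 9: PC=3 idx=1 pred=N actual=N -> ctr[1]=0
Ev 10: PC=3 idx=1 pred=N actual=N -> ctr[1]=0
Ev 11: PC=3 idx=1 pred=N actual=T -> ctr[1]=1
Ev 12: PC=2 idx=0 pred=T actual=T -> ctr[0]=3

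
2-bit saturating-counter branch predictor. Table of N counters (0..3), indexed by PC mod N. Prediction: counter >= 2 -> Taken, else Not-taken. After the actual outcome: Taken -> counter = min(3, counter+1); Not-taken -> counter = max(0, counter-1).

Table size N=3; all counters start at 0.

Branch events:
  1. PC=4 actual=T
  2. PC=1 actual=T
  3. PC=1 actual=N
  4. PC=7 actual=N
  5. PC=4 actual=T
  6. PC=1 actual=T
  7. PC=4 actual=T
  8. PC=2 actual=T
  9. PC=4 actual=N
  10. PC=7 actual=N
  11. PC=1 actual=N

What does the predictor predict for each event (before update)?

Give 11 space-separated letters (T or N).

Ev 1: PC=4 idx=1 pred=N actual=T -> ctr[1]=1
Ev 2: PC=1 idx=1 pred=N actual=T -> ctr[1]=2
Ev 3: PC=1 idx=1 pred=T actual=N -> ctr[1]=1
Ev 4: PC=7 idx=1 pred=N actual=N -> ctr[1]=0
Ev 5: PC=4 idx=1 pred=N actual=T -> ctr[1]=1
Ev 6: PC=1 idx=1 pred=N actual=T -> ctr[1]=2
Ev 7: PC=4 idx=1 pred=T actual=T -> ctr[1]=3
Ev 8: PC=2 idx=2 pred=N actual=T -> ctr[2]=1
Ev 9: PC=4 idx=1 pred=T actual=N -> ctr[1]=2
Ev 10: PC=7 idx=1 pred=T actual=N -> ctr[1]=1
Ev 11: PC=1 idx=1 pred=N actual=N -> ctr[1]=0

Answer: N N T N N N T N T T N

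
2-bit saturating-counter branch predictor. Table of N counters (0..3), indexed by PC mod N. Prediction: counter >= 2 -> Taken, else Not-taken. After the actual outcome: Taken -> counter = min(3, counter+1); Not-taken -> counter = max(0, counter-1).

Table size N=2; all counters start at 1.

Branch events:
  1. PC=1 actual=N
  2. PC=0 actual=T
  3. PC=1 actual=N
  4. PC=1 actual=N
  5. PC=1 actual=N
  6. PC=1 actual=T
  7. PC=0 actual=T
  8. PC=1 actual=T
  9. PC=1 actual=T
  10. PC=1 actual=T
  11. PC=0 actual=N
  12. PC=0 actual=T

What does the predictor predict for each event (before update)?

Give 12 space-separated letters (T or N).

Answer: N N N N N N T N T T T T

Derivation:
Ev 1: PC=1 idx=1 pred=N actual=N -> ctr[1]=0
Ev 2: PC=0 idx=0 pred=N actual=T -> ctr[0]=2
Ev 3: PC=1 idx=1 pred=N actual=N -> ctr[1]=0
Ev 4: PC=1 idx=1 pred=N actual=N -> ctr[1]=0
Ev 5: PC=1 idx=1 pred=N actual=N -> ctr[1]=0
Ev 6: PC=1 idx=1 pred=N actual=T -> ctr[1]=1
Ev 7: PC=0 idx=0 pred=T actual=T -> ctr[0]=3
Ev 8: PC=1 idx=1 pred=N actual=T -> ctr[1]=2
Ev 9: PC=1 idx=1 pred=T actual=T -> ctr[1]=3
Ev 10: PC=1 idx=1 pred=T actual=T -> ctr[1]=3
Ev 11: PC=0 idx=0 pred=T actual=N -> ctr[0]=2
Ev 12: PC=0 idx=0 pred=T actual=T -> ctr[0]=3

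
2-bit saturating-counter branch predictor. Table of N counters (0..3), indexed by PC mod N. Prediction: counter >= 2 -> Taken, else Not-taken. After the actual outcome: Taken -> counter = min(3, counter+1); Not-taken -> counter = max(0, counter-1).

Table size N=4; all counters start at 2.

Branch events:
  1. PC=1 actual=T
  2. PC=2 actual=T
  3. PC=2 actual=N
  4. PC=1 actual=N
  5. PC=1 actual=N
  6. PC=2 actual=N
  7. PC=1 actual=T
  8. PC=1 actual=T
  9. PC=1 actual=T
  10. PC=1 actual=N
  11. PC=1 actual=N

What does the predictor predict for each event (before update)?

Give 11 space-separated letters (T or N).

Answer: T T T T T T N T T T T

Derivation:
Ev 1: PC=1 idx=1 pred=T actual=T -> ctr[1]=3
Ev 2: PC=2 idx=2 pred=T actual=T -> ctr[2]=3
Ev 3: PC=2 idx=2 pred=T actual=N -> ctr[2]=2
Ev 4: PC=1 idx=1 pred=T actual=N -> ctr[1]=2
Ev 5: PC=1 idx=1 pred=T actual=N -> ctr[1]=1
Ev 6: PC=2 idx=2 pred=T actual=N -> ctr[2]=1
Ev 7: PC=1 idx=1 pred=N actual=T -> ctr[1]=2
Ev 8: PC=1 idx=1 pred=T actual=T -> ctr[1]=3
Ev 9: PC=1 idx=1 pred=T actual=T -> ctr[1]=3
Ev 10: PC=1 idx=1 pred=T actual=N -> ctr[1]=2
Ev 11: PC=1 idx=1 pred=T actual=N -> ctr[1]=1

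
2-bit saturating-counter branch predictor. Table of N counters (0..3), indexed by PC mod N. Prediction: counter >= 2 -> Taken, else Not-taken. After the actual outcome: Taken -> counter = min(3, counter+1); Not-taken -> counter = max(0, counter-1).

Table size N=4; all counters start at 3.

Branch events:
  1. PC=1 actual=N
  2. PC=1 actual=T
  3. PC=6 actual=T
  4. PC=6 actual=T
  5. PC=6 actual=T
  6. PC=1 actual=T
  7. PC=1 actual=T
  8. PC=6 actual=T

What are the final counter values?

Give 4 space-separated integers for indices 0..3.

Ev 1: PC=1 idx=1 pred=T actual=N -> ctr[1]=2
Ev 2: PC=1 idx=1 pred=T actual=T -> ctr[1]=3
Ev 3: PC=6 idx=2 pred=T actual=T -> ctr[2]=3
Ev 4: PC=6 idx=2 pred=T actual=T -> ctr[2]=3
Ev 5: PC=6 idx=2 pred=T actual=T -> ctr[2]=3
Ev 6: PC=1 idx=1 pred=T actual=T -> ctr[1]=3
Ev 7: PC=1 idx=1 pred=T actual=T -> ctr[1]=3
Ev 8: PC=6 idx=2 pred=T actual=T -> ctr[2]=3

Answer: 3 3 3 3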